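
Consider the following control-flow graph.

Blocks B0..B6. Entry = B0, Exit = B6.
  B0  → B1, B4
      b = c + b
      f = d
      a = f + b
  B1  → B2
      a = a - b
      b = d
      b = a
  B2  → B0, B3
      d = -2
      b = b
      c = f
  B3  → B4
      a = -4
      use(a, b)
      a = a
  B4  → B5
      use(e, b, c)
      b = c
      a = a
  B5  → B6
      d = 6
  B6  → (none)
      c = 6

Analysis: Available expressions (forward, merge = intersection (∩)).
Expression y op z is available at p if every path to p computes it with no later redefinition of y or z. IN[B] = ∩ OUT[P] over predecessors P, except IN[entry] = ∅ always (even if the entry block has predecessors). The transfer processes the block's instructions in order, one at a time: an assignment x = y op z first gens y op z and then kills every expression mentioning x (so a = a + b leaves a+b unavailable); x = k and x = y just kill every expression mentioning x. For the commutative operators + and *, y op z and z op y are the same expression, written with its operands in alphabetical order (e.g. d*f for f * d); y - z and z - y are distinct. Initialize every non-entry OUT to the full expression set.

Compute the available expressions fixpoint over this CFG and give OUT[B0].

Answer: {b+f}

Working:
Fixpoint table:
  B0:  IN={}  OUT={b+f}
  B1:  IN={b+f}  OUT={}
  B2:  IN={}  OUT={}
  B3:  IN={}  OUT={}
  B4:  IN={}  OUT={}
  B5:  IN={}  OUT={}
  B6:  IN={}  OUT={}

Merge at B0 (entry node, so the boundary value {} is joined with the incoming edge(s)): IN[B0] = {} ∩ OUT[B2] = {}
Applying B0's transfer function to that IN value gives OUT[B0] (row B0 above).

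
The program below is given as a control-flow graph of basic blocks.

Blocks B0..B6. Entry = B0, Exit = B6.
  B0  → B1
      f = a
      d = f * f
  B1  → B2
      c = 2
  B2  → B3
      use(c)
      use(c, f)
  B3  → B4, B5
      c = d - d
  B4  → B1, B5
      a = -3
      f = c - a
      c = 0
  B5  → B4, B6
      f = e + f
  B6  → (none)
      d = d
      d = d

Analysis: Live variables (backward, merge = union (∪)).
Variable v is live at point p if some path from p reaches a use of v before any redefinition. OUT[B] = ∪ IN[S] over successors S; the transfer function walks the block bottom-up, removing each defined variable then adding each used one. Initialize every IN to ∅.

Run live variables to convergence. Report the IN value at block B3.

Answer: {d, e, f}

Derivation:
Per-block solution:
  B0:   IN={a, e}   OUT={d, e, f}
  B1:   IN={d, e, f}   OUT={c, d, e, f}
  B2:   IN={c, d, e, f}   OUT={d, e, f}
  B3:   IN={d, e, f}   OUT={c, d, e, f}
  B4:   IN={c, d, e}   OUT={c, d, e, f}
  B5:   IN={c, d, e, f}   OUT={c, d, e}
  B6:   IN={d}   OUT={}

Merge at B3: OUT[B3] = IN[B4] ⊔ IN[B5] = {c, d, e, f}
Applying B3's transfer function to that OUT value gives IN[B3] (row B3 above).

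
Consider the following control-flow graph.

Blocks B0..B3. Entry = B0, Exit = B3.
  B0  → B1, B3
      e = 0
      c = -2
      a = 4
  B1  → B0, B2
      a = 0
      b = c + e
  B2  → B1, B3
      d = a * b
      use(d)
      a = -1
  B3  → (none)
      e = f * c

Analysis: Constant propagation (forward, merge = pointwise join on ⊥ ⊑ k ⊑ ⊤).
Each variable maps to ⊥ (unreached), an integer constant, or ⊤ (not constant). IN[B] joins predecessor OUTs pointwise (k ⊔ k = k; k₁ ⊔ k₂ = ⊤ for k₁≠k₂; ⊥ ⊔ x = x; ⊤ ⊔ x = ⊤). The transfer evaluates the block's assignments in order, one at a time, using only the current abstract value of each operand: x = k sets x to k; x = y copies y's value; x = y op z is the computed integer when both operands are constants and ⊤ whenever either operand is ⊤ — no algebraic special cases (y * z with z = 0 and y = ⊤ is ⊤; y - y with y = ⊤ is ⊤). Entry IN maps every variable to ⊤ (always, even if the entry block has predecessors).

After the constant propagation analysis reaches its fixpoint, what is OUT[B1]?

Fixpoint table:
  B0:   IN=(all ⊤)   OUT={a:4, c:-2, e:0; rest ⊤}
  B1:   IN={c:-2, e:0; rest ⊤}   OUT={a:0, b:-2, c:-2, e:0; rest ⊤}
  B2:   IN={a:0, b:-2, c:-2, e:0; rest ⊤}   OUT={a:-1, b:-2, c:-2, d:0, e:0; rest ⊤}
  B3:   IN={c:-2, e:0; rest ⊤}   OUT={c:-2; rest ⊤}

Merge at B1: IN[B1] = OUT[B0] ⊔ OUT[B2] = {a: ⊤, b: ⊤, c: -2, d: ⊤, e: 0, f: ⊤}
Applying B1's transfer function to that IN value gives OUT[B1] (row B1 above).

Answer: {a: 0, b: -2, c: -2, d: ⊤, e: 0, f: ⊤}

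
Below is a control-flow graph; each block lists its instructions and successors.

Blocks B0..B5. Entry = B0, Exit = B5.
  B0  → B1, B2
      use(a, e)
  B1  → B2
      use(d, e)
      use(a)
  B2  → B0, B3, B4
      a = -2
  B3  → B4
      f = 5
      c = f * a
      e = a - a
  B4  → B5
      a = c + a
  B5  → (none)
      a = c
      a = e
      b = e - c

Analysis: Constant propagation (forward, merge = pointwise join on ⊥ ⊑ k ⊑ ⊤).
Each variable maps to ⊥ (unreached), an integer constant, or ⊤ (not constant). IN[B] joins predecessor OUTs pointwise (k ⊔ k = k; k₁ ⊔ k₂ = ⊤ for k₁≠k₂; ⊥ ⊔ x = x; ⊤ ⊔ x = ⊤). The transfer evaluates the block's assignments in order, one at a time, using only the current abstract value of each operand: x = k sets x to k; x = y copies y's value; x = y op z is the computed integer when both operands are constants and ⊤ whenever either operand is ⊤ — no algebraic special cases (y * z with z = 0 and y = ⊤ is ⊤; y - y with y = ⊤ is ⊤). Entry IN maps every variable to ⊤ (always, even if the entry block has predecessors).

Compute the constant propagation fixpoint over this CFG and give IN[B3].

Per-block solution:
  B0: | IN=(all ⊤) | OUT=(all ⊤)
  B1: | IN=(all ⊤) | OUT=(all ⊤)
  B2: | IN=(all ⊤) | OUT={a:-2; rest ⊤}
  B3: | IN={a:-2; rest ⊤} | OUT={a:-2, c:-10, e:0, f:5; rest ⊤}
  B4: | IN={a:-2; rest ⊤} | OUT=(all ⊤)
  B5: | IN=(all ⊤) | OUT=(all ⊤)

Merge at B3: IN[B3] = OUT[B2] = {a: -2, b: ⊤, c: ⊤, d: ⊤, e: ⊤, f: ⊤}

Answer: {a: -2, b: ⊤, c: ⊤, d: ⊤, e: ⊤, f: ⊤}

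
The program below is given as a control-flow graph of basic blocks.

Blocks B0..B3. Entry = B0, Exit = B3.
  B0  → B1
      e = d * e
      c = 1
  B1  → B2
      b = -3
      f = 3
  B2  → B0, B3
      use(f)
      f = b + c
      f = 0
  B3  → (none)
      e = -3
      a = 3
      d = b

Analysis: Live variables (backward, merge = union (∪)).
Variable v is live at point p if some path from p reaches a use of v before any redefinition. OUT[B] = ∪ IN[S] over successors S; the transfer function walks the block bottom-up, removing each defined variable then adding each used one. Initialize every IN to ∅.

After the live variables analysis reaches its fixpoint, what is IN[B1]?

Answer: {c, d, e}

Working:
Converged values:
  B0:  IN={d, e}  OUT={c, d, e}
  B1:  IN={c, d, e}  OUT={b, c, d, e, f}
  B2:  IN={b, c, d, e, f}  OUT={b, d, e}
  B3:  IN={b}  OUT={}

Merge at B1: OUT[B1] = IN[B2] = {b, c, d, e, f}
Applying B1's transfer function to that OUT value gives IN[B1] (row B1 above).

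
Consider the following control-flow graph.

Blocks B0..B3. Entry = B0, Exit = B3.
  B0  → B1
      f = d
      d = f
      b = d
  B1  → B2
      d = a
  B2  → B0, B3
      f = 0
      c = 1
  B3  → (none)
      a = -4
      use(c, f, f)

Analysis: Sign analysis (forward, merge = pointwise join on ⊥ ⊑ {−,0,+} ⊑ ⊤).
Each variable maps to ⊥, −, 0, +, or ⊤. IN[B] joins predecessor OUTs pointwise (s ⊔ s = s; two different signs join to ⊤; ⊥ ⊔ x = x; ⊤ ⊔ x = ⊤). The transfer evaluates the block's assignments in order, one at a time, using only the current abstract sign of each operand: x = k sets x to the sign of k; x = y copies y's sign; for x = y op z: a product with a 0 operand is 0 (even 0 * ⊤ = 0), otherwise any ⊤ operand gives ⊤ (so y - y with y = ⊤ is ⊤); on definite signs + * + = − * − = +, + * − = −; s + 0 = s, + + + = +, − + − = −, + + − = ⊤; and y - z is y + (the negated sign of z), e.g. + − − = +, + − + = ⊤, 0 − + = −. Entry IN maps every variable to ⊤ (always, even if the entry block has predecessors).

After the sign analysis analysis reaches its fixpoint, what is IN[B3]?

Answer: {a: ⊤, b: ⊤, c: +, d: ⊤, e: ⊤, f: 0}

Trace:
Fixpoint table:
  B0:  IN=(all ⊤)  OUT=(all ⊤)
  B1:  IN=(all ⊤)  OUT=(all ⊤)
  B2:  IN=(all ⊤)  OUT={c:+, f:0; rest ⊤}
  B3:  IN={c:+, f:0; rest ⊤}  OUT={a:-, c:+, f:0; rest ⊤}

Merge at B3: IN[B3] = OUT[B2] = {a: ⊤, b: ⊤, c: +, d: ⊤, e: ⊤, f: 0}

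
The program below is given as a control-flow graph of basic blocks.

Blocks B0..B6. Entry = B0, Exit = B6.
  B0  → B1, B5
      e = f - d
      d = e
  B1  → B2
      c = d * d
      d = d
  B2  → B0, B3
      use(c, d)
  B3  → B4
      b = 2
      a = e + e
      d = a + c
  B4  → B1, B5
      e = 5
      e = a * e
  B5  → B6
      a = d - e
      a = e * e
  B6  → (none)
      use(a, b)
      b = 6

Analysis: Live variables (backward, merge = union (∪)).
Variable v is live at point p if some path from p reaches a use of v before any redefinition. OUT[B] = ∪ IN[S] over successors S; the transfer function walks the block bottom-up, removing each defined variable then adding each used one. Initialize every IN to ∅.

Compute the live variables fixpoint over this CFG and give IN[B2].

Per-block solution:
  B0: | IN={b, d, f} | OUT={b, d, e, f}
  B1: | IN={b, d, e, f} | OUT={b, c, d, e, f}
  B2: | IN={b, c, d, e, f} | OUT={b, c, d, e, f}
  B3: | IN={c, e, f} | OUT={a, b, d, f}
  B4: | IN={a, b, d, f} | OUT={b, d, e, f}
  B5: | IN={b, d, e} | OUT={a, b}
  B6: | IN={a, b} | OUT={}

Merge at B2: OUT[B2] = IN[B0] ⊔ IN[B3] = {b, c, d, e, f}
Applying B2's transfer function to that OUT value gives IN[B2] (row B2 above).

Answer: {b, c, d, e, f}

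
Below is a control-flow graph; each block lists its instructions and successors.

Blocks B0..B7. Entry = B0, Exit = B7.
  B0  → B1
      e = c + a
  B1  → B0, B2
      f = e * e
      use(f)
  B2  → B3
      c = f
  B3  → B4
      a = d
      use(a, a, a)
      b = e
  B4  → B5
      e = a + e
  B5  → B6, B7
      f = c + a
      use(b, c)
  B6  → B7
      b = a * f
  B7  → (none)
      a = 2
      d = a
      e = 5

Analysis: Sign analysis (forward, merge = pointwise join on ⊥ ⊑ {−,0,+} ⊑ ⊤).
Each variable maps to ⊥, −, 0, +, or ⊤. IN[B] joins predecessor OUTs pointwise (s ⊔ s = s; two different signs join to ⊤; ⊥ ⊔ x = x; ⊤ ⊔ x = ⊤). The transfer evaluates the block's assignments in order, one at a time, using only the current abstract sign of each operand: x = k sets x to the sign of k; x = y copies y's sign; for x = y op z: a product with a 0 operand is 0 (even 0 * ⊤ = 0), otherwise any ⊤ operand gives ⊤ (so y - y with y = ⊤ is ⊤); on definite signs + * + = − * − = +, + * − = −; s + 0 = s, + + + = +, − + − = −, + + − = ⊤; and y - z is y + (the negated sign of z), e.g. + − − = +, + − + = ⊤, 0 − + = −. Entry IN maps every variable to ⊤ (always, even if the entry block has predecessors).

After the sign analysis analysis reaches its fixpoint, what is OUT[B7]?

Per-block solution:
  B0: | IN=(all ⊤) | OUT=(all ⊤)
  B1: | IN=(all ⊤) | OUT=(all ⊤)
  B2: | IN=(all ⊤) | OUT=(all ⊤)
  B3: | IN=(all ⊤) | OUT=(all ⊤)
  B4: | IN=(all ⊤) | OUT=(all ⊤)
  B5: | IN=(all ⊤) | OUT=(all ⊤)
  B6: | IN=(all ⊤) | OUT=(all ⊤)
  B7: | IN=(all ⊤) | OUT={a:+, d:+, e:+; rest ⊤}

Merge at B7: IN[B7] = OUT[B5] ⊔ OUT[B6] = {a: ⊤, b: ⊤, c: ⊤, d: ⊤, e: ⊤, f: ⊤}
Applying B7's transfer function to that IN value gives OUT[B7] (row B7 above).

Answer: {a: +, b: ⊤, c: ⊤, d: +, e: +, f: ⊤}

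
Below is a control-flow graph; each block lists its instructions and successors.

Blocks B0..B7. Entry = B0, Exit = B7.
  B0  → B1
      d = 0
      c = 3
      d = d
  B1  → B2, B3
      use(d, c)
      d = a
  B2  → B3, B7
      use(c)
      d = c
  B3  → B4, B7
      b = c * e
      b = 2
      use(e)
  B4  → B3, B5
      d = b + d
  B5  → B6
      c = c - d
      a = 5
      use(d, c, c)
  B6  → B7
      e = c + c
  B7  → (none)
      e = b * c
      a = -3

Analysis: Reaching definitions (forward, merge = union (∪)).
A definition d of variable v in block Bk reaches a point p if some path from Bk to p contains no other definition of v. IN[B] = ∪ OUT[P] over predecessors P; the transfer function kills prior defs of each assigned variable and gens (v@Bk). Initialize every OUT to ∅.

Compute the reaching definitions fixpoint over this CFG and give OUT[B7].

Per-block solution:
  B0:   IN={}   OUT={c@B0, d@B0}
  B1:   IN={c@B0, d@B0}   OUT={c@B0, d@B1}
  B2:   IN={c@B0, d@B1}   OUT={c@B0, d@B2}
  B3:   IN={b@B3, c@B0, d@B1, d@B2, d@B4}   OUT={b@B3, c@B0, d@B1, d@B2, d@B4}
  B4:   IN={b@B3, c@B0, d@B1, d@B2, d@B4}   OUT={b@B3, c@B0, d@B4}
  B5:   IN={b@B3, c@B0, d@B4}   OUT={a@B5, b@B3, c@B5, d@B4}
  B6:   IN={a@B5, b@B3, c@B5, d@B4}   OUT={a@B5, b@B3, c@B5, d@B4, e@B6}
  B7:   IN={a@B5, b@B3, c@B0, c@B5, d@B1, d@B2, d@B4, e@B6}   OUT={a@B7, b@B3, c@B0, c@B5, d@B1, d@B2, d@B4, e@B7}

Merge at B7: IN[B7] = OUT[B2] ⊔ OUT[B3] ⊔ OUT[B6] = {a@B5, b@B3, c@B0, c@B5, d@B1, d@B2, d@B4, e@B6}
Applying B7's transfer function to that IN value gives OUT[B7] (row B7 above).

Answer: {a@B7, b@B3, c@B0, c@B5, d@B1, d@B2, d@B4, e@B7}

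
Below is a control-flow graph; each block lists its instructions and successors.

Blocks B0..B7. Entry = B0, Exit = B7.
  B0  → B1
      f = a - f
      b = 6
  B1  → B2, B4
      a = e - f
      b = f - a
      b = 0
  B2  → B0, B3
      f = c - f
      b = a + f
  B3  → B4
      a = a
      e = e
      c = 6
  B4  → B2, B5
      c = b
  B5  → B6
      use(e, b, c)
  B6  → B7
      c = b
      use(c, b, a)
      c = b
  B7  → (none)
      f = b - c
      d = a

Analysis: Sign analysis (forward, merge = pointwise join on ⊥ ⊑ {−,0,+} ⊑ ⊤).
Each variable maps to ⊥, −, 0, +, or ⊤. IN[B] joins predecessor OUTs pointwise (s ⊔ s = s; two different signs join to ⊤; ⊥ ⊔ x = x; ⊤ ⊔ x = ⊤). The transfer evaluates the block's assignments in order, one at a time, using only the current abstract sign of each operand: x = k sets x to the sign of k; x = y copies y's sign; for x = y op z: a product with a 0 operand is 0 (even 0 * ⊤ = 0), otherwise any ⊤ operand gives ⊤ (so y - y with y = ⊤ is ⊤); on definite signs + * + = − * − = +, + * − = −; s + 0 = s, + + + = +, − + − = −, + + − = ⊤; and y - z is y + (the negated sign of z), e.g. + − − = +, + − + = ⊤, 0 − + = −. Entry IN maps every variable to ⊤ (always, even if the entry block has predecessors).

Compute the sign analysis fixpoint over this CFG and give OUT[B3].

Per-block solution:
  B0:   IN=(all ⊤)   OUT={b:+; rest ⊤}
  B1:   IN={b:+; rest ⊤}   OUT={b:0; rest ⊤}
  B2:   IN=(all ⊤)   OUT=(all ⊤)
  B3:   IN=(all ⊤)   OUT={c:+; rest ⊤}
  B4:   IN=(all ⊤)   OUT=(all ⊤)
  B5:   IN=(all ⊤)   OUT=(all ⊤)
  B6:   IN=(all ⊤)   OUT=(all ⊤)
  B7:   IN=(all ⊤)   OUT=(all ⊤)

Merge at B3: IN[B3] = OUT[B2] = {a: ⊤, b: ⊤, c: ⊤, d: ⊤, e: ⊤, f: ⊤}
Applying B3's transfer function to that IN value gives OUT[B3] (row B3 above).

Answer: {a: ⊤, b: ⊤, c: +, d: ⊤, e: ⊤, f: ⊤}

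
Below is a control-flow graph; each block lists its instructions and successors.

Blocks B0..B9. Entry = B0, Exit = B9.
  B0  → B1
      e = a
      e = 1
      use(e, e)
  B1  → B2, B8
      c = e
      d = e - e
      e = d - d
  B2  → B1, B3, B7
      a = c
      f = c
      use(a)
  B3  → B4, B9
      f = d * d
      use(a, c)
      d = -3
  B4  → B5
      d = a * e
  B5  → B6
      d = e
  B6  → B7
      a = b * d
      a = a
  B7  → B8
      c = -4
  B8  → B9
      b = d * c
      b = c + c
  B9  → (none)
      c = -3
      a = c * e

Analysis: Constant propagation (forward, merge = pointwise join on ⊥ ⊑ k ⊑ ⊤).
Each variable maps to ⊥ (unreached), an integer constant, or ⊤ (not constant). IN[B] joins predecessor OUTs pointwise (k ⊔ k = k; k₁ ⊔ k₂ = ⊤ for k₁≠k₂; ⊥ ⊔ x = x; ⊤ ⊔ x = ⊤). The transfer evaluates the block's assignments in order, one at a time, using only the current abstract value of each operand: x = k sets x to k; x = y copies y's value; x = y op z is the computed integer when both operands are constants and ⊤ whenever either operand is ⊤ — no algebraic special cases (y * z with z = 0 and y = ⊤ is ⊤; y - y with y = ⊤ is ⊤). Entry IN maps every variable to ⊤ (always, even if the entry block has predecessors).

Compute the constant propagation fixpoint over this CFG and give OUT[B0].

Converged values:
  B0: | IN=(all ⊤) | OUT={e:1; rest ⊤}
  B1: | IN=(all ⊤) | OUT=(all ⊤)
  B2: | IN=(all ⊤) | OUT=(all ⊤)
  B3: | IN=(all ⊤) | OUT={d:-3; rest ⊤}
  B4: | IN={d:-3; rest ⊤} | OUT=(all ⊤)
  B5: | IN=(all ⊤) | OUT=(all ⊤)
  B6: | IN=(all ⊤) | OUT=(all ⊤)
  B7: | IN=(all ⊤) | OUT={c:-4; rest ⊤}
  B8: | IN=(all ⊤) | OUT=(all ⊤)
  B9: | IN=(all ⊤) | OUT={c:-3; rest ⊤}

B0 is the boundary node: IN[B0] = {a: ⊤, b: ⊤, c: ⊤, d: ⊤, e: ⊤, f: ⊤}
Applying B0's transfer function to that IN value gives OUT[B0] (row B0 above).

Answer: {a: ⊤, b: ⊤, c: ⊤, d: ⊤, e: 1, f: ⊤}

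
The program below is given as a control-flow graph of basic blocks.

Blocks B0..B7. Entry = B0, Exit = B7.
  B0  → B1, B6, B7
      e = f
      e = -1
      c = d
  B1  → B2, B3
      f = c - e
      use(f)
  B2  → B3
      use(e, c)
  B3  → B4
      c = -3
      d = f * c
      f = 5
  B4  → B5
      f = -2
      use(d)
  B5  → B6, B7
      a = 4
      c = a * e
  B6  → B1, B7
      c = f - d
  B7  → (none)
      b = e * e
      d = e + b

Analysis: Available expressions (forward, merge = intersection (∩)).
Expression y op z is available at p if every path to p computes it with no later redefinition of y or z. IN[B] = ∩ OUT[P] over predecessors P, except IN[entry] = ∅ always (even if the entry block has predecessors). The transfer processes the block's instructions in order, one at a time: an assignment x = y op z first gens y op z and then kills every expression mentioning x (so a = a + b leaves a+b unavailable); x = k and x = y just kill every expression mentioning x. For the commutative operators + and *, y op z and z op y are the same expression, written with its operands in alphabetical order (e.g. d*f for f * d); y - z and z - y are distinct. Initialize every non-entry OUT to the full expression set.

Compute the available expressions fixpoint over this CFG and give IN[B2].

Answer: {c-e}

Trace:
Per-block solution:
  B0:  IN={}  OUT={}
  B1:  IN={}  OUT={c-e}
  B2:  IN={c-e}  OUT={c-e}
  B3:  IN={c-e}  OUT={}
  B4:  IN={}  OUT={}
  B5:  IN={}  OUT={a*e}
  B6:  IN={}  OUT={f-d}
  B7:  IN={}  OUT={b+e, e*e}

Merge at B2: IN[B2] = OUT[B1] = {c-e}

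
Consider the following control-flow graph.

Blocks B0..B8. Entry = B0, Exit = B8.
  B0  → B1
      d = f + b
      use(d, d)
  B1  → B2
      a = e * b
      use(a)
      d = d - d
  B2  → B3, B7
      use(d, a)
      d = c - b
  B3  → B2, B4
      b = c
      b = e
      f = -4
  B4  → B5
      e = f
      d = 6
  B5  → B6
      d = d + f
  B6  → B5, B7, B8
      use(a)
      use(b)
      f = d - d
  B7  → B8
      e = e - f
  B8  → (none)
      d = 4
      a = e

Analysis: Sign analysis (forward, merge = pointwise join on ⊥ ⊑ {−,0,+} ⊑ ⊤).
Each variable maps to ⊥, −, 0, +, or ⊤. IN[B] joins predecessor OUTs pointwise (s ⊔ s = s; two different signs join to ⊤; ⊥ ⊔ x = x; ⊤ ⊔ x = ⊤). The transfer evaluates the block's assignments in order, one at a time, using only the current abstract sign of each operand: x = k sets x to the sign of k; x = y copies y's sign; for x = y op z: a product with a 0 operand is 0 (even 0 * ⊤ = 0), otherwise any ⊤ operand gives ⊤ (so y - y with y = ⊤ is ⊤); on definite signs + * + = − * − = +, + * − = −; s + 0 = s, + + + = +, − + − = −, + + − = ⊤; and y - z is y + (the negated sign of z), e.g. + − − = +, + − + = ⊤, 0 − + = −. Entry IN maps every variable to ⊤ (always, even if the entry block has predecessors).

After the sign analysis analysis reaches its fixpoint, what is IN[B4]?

Answer: {a: ⊤, b: ⊤, c: ⊤, d: ⊤, e: ⊤, f: -}

Working:
Fixpoint table:
  B0:  IN=(all ⊤)  OUT=(all ⊤)
  B1:  IN=(all ⊤)  OUT=(all ⊤)
  B2:  IN=(all ⊤)  OUT=(all ⊤)
  B3:  IN=(all ⊤)  OUT={f:-; rest ⊤}
  B4:  IN={f:-; rest ⊤}  OUT={d:+, e:-, f:-; rest ⊤}
  B5:  IN={e:-; rest ⊤}  OUT={e:-; rest ⊤}
  B6:  IN={e:-; rest ⊤}  OUT={e:-; rest ⊤}
  B7:  IN=(all ⊤)  OUT=(all ⊤)
  B8:  IN=(all ⊤)  OUT={d:+; rest ⊤}

Merge at B4: IN[B4] = OUT[B3] = {a: ⊤, b: ⊤, c: ⊤, d: ⊤, e: ⊤, f: -}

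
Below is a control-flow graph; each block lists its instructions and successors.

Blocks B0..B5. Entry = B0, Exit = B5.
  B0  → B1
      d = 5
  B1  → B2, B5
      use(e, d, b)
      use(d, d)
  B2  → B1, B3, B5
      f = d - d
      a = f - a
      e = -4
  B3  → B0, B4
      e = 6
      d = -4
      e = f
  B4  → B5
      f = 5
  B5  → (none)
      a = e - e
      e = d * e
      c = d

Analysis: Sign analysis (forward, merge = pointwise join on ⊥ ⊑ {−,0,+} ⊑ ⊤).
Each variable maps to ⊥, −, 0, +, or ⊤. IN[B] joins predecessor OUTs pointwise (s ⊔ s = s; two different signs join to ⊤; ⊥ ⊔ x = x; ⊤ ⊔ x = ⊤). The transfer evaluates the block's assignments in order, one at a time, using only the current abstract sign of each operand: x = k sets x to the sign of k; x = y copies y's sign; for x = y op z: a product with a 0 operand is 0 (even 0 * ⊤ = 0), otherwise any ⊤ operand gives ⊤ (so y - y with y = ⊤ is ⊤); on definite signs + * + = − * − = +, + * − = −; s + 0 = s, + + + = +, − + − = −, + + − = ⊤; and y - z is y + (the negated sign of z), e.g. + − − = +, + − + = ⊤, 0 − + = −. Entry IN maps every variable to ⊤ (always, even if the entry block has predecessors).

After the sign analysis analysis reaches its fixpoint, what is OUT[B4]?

Answer: {a: ⊤, b: ⊤, c: ⊤, d: -, e: ⊤, f: +}

Derivation:
Per-block solution:
  B0: | IN=(all ⊤) | OUT={d:+; rest ⊤}
  B1: | IN={d:+; rest ⊤} | OUT={d:+; rest ⊤}
  B2: | IN={d:+; rest ⊤} | OUT={d:+, e:-; rest ⊤}
  B3: | IN={d:+, e:-; rest ⊤} | OUT={d:-; rest ⊤}
  B4: | IN={d:-; rest ⊤} | OUT={d:-, f:+; rest ⊤}
  B5: | IN=(all ⊤) | OUT=(all ⊤)

Merge at B4: IN[B4] = OUT[B3] = {a: ⊤, b: ⊤, c: ⊤, d: -, e: ⊤, f: ⊤}
Applying B4's transfer function to that IN value gives OUT[B4] (row B4 above).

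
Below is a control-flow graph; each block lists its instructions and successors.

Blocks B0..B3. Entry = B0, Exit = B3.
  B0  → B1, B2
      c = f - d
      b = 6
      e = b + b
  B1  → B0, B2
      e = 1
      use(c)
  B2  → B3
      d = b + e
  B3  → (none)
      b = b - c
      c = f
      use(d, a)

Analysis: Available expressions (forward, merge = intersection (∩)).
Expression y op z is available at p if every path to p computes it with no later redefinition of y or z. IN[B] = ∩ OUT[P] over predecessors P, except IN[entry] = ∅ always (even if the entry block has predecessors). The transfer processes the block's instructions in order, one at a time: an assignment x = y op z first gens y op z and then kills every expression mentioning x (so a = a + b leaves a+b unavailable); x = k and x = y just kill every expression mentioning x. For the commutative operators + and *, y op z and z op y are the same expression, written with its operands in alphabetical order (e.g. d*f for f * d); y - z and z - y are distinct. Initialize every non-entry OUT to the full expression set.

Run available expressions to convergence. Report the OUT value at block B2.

Answer: {b+b, b+e}

Derivation:
Per-block solution:
  B0:   IN={}   OUT={b+b, f-d}
  B1:   IN={b+b, f-d}   OUT={b+b, f-d}
  B2:   IN={b+b, f-d}   OUT={b+b, b+e}
  B3:   IN={b+b, b+e}   OUT={}

Merge at B2: IN[B2] = OUT[B0] ∩ OUT[B1] = {b+b, f-d}
Applying B2's transfer function to that IN value gives OUT[B2] (row B2 above).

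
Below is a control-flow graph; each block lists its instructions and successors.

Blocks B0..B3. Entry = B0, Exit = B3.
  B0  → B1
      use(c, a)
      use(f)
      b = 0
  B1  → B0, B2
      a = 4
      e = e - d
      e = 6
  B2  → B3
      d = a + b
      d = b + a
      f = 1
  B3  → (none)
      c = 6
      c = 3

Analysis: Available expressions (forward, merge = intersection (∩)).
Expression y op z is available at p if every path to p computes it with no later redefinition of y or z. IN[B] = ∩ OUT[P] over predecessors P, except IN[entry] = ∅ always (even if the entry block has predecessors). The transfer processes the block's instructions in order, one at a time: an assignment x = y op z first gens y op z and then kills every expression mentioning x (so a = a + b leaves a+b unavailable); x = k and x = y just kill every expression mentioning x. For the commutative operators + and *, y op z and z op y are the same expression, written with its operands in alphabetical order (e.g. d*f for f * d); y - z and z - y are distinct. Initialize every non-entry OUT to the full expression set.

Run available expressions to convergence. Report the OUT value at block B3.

Answer: {a+b}

Derivation:
Per-block solution:
  B0:   IN={}   OUT={}
  B1:   IN={}   OUT={}
  B2:   IN={}   OUT={a+b}
  B3:   IN={a+b}   OUT={a+b}

Merge at B3: IN[B3] = OUT[B2] = {a+b}
Applying B3's transfer function to that IN value gives OUT[B3] (row B3 above).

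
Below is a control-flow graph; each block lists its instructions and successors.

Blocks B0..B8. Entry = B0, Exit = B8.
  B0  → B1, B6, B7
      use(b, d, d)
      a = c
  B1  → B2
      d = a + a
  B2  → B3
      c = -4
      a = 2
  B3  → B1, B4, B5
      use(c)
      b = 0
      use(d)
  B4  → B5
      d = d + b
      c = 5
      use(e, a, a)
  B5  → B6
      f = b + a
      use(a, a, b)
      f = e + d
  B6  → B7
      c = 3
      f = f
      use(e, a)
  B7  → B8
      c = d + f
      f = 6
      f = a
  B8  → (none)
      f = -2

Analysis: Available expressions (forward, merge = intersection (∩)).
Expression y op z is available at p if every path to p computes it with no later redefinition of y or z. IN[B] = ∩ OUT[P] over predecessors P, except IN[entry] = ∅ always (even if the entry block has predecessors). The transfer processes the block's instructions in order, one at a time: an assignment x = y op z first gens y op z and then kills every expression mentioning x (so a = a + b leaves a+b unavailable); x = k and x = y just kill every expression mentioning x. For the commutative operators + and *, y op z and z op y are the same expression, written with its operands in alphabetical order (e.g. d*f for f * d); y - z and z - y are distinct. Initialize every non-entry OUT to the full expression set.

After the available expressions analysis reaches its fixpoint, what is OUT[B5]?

Answer: {a+b, d+e}

Working:
Per-block solution:
  B0: | IN={} | OUT={}
  B1: | IN={} | OUT={a+a}
  B2: | IN={a+a} | OUT={}
  B3: | IN={} | OUT={}
  B4: | IN={} | OUT={}
  B5: | IN={} | OUT={a+b, d+e}
  B6: | IN={} | OUT={}
  B7: | IN={} | OUT={}
  B8: | IN={} | OUT={}

Merge at B5: IN[B5] = OUT[B3] ∩ OUT[B4] = {}
Applying B5's transfer function to that IN value gives OUT[B5] (row B5 above).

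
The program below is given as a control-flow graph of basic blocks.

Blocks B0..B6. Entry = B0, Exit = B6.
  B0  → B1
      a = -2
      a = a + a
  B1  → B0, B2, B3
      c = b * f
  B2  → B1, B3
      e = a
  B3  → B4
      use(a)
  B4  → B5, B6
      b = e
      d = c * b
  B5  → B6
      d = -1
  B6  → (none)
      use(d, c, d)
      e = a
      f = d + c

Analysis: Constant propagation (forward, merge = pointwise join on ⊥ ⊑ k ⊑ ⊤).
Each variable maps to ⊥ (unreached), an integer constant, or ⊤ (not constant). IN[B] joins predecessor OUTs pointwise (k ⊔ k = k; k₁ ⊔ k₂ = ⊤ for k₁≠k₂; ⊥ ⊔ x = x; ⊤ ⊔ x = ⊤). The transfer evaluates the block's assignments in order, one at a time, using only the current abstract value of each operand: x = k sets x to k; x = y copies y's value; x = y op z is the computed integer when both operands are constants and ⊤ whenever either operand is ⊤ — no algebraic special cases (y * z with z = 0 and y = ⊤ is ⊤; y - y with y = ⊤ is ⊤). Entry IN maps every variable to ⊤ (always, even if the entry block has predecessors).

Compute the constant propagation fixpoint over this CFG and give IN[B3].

Answer: {a: -4, b: ⊤, c: ⊤, d: ⊤, e: ⊤, f: ⊤}

Derivation:
Fixpoint table:
  B0:   IN=(all ⊤)   OUT={a:-4; rest ⊤}
  B1:   IN={a:-4; rest ⊤}   OUT={a:-4; rest ⊤}
  B2:   IN={a:-4; rest ⊤}   OUT={a:-4, e:-4; rest ⊤}
  B3:   IN={a:-4; rest ⊤}   OUT={a:-4; rest ⊤}
  B4:   IN={a:-4; rest ⊤}   OUT={a:-4; rest ⊤}
  B5:   IN={a:-4; rest ⊤}   OUT={a:-4, d:-1; rest ⊤}
  B6:   IN={a:-4; rest ⊤}   OUT={a:-4, e:-4; rest ⊤}

Merge at B3: IN[B3] = OUT[B1] ⊔ OUT[B2] = {a: -4, b: ⊤, c: ⊤, d: ⊤, e: ⊤, f: ⊤}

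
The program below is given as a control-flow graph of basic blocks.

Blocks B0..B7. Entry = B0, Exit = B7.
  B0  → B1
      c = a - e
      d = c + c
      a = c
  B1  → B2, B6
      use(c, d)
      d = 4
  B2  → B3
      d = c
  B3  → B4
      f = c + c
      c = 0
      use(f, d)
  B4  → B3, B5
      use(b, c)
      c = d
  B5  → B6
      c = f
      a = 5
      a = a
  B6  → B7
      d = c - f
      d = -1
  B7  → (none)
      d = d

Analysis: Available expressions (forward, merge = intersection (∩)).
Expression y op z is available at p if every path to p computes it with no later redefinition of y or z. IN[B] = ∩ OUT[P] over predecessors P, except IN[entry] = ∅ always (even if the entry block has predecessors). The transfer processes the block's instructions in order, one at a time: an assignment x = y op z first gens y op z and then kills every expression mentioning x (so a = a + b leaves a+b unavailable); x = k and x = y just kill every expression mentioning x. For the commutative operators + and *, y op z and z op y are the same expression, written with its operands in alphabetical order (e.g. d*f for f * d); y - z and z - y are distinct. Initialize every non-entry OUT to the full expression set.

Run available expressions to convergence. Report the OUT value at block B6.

Answer: {c-f}

Trace:
Converged values:
  B0:  IN={}  OUT={c+c}
  B1:  IN={c+c}  OUT={c+c}
  B2:  IN={c+c}  OUT={c+c}
  B3:  IN={}  OUT={}
  B4:  IN={}  OUT={}
  B5:  IN={}  OUT={}
  B6:  IN={}  OUT={c-f}
  B7:  IN={c-f}  OUT={c-f}

Merge at B6: IN[B6] = OUT[B1] ∩ OUT[B5] = {}
Applying B6's transfer function to that IN value gives OUT[B6] (row B6 above).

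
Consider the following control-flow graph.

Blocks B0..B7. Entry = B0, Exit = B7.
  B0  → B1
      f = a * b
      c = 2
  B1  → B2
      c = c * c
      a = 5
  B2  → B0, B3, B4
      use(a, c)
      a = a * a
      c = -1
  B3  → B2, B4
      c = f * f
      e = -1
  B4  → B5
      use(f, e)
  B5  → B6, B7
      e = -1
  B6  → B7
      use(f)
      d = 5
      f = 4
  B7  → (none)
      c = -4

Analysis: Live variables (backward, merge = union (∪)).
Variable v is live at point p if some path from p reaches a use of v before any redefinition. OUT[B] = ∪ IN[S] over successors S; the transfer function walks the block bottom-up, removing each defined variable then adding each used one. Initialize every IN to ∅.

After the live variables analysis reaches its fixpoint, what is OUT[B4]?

Answer: {f}

Derivation:
Fixpoint table:
  B0:  IN={a, b, e}  OUT={b, c, e, f}
  B1:  IN={b, c, e, f}  OUT={a, b, c, e, f}
  B2:  IN={a, b, c, e, f}  OUT={a, b, e, f}
  B3:  IN={a, b, f}  OUT={a, b, c, e, f}
  B4:  IN={e, f}  OUT={f}
  B5:  IN={f}  OUT={f}
  B6:  IN={f}  OUT={}
  B7:  IN={}  OUT={}

Merge at B4: OUT[B4] = IN[B5] = {f}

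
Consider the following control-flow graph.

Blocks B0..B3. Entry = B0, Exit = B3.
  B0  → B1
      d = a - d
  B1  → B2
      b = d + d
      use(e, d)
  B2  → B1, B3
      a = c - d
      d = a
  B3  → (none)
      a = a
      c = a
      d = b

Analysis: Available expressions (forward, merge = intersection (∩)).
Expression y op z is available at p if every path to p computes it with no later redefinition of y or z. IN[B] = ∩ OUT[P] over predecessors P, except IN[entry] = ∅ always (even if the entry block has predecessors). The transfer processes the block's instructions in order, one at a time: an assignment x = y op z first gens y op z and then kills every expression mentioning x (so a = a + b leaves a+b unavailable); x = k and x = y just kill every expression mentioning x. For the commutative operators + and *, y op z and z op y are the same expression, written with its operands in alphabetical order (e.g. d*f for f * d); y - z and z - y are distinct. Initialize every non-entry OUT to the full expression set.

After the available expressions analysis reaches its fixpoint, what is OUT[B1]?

Answer: {d+d}

Derivation:
Fixpoint table:
  B0: | IN={} | OUT={}
  B1: | IN={} | OUT={d+d}
  B2: | IN={d+d} | OUT={}
  B3: | IN={} | OUT={}

Merge at B1: IN[B1] = OUT[B0] ∩ OUT[B2] = {}
Applying B1's transfer function to that IN value gives OUT[B1] (row B1 above).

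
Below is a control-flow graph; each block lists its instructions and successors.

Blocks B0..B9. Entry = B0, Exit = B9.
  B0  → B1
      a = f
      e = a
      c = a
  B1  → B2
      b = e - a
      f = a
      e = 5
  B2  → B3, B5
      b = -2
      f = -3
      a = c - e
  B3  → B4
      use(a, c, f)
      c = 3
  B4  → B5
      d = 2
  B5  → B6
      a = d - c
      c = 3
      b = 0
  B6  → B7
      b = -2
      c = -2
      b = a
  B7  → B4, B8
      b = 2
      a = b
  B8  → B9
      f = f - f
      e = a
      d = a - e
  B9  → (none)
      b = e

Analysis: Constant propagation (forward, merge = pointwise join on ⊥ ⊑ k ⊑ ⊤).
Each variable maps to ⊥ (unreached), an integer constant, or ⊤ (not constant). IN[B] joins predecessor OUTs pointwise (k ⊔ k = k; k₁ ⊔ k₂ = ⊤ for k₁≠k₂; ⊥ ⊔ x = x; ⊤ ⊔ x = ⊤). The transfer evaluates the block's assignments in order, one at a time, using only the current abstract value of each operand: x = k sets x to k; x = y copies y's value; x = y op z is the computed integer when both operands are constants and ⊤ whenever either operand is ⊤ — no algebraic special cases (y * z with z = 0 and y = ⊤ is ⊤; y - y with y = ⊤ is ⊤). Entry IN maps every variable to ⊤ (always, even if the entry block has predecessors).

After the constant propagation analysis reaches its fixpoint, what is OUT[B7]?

Fixpoint table:
  B0:   IN=(all ⊤)   OUT=(all ⊤)
  B1:   IN=(all ⊤)   OUT={e:5; rest ⊤}
  B2:   IN={e:5; rest ⊤}   OUT={b:-2, e:5, f:-3; rest ⊤}
  B3:   IN={b:-2, e:5, f:-3; rest ⊤}   OUT={b:-2, c:3, e:5, f:-3; rest ⊤}
  B4:   IN={e:5, f:-3; rest ⊤}   OUT={d:2, e:5, f:-3; rest ⊤}
  B5:   IN={e:5, f:-3; rest ⊤}   OUT={b:0, c:3, e:5, f:-3; rest ⊤}
  B6:   IN={b:0, c:3, e:5, f:-3; rest ⊤}   OUT={c:-2, e:5, f:-3; rest ⊤}
  B7:   IN={c:-2, e:5, f:-3; rest ⊤}   OUT={a:2, b:2, c:-2, e:5, f:-3; rest ⊤}
  B8:   IN={a:2, b:2, c:-2, e:5, f:-3; rest ⊤}   OUT={a:2, b:2, c:-2, d:0, e:2, f:0; rest ⊤}
  B9:   IN={a:2, b:2, c:-2, d:0, e:2, f:0; rest ⊤}   OUT={a:2, b:2, c:-2, d:0, e:2, f:0; rest ⊤}

Merge at B7: IN[B7] = OUT[B6] = {a: ⊤, b: ⊤, c: -2, d: ⊤, e: 5, f: -3}
Applying B7's transfer function to that IN value gives OUT[B7] (row B7 above).

Answer: {a: 2, b: 2, c: -2, d: ⊤, e: 5, f: -3}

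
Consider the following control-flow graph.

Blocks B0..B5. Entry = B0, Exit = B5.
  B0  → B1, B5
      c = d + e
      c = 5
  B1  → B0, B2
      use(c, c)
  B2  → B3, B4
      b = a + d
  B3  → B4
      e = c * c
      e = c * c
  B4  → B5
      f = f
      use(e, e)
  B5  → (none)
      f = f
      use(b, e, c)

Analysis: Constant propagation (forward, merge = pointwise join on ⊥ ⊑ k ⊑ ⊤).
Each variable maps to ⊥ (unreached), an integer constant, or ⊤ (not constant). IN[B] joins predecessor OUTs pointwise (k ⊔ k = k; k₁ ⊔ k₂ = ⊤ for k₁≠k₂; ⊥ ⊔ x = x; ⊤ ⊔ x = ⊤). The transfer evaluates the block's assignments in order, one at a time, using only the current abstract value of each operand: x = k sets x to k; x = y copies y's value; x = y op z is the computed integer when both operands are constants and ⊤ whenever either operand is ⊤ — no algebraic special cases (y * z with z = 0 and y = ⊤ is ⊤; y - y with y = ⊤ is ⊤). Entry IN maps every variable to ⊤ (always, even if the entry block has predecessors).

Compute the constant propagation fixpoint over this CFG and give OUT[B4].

Answer: {a: ⊤, b: ⊤, c: 5, d: ⊤, e: ⊤, f: ⊤}

Working:
Fixpoint table:
  B0:   IN=(all ⊤)   OUT={c:5; rest ⊤}
  B1:   IN={c:5; rest ⊤}   OUT={c:5; rest ⊤}
  B2:   IN={c:5; rest ⊤}   OUT={c:5; rest ⊤}
  B3:   IN={c:5; rest ⊤}   OUT={c:5, e:25; rest ⊤}
  B4:   IN={c:5; rest ⊤}   OUT={c:5; rest ⊤}
  B5:   IN={c:5; rest ⊤}   OUT={c:5; rest ⊤}

Merge at B4: IN[B4] = OUT[B2] ⊔ OUT[B3] = {a: ⊤, b: ⊤, c: 5, d: ⊤, e: ⊤, f: ⊤}
Applying B4's transfer function to that IN value gives OUT[B4] (row B4 above).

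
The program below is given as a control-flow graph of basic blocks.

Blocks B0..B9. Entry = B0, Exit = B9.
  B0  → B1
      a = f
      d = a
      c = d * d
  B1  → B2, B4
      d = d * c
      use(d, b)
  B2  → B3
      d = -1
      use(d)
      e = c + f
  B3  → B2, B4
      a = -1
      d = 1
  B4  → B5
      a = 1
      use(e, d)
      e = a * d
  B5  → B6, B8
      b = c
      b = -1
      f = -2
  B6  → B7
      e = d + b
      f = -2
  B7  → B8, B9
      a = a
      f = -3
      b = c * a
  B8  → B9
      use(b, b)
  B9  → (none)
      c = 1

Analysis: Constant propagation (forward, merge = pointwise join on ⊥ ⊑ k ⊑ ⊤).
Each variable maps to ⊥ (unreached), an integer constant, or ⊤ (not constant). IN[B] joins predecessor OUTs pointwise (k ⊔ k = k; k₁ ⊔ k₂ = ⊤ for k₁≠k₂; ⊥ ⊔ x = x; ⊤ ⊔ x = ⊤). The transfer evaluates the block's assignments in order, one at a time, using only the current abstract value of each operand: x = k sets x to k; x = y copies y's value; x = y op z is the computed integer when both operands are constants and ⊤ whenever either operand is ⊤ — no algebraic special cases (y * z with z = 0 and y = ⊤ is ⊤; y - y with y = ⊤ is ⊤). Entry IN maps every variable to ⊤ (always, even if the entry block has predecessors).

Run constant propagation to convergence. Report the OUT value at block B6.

Per-block solution:
  B0:  IN=(all ⊤)  OUT=(all ⊤)
  B1:  IN=(all ⊤)  OUT=(all ⊤)
  B2:  IN=(all ⊤)  OUT={d:-1; rest ⊤}
  B3:  IN={d:-1; rest ⊤}  OUT={a:-1, d:1; rest ⊤}
  B4:  IN=(all ⊤)  OUT={a:1; rest ⊤}
  B5:  IN={a:1; rest ⊤}  OUT={a:1, b:-1, f:-2; rest ⊤}
  B6:  IN={a:1, b:-1, f:-2; rest ⊤}  OUT={a:1, b:-1, f:-2; rest ⊤}
  B7:  IN={a:1, b:-1, f:-2; rest ⊤}  OUT={a:1, f:-3; rest ⊤}
  B8:  IN={a:1; rest ⊤}  OUT={a:1; rest ⊤}
  B9:  IN={a:1; rest ⊤}  OUT={a:1, c:1; rest ⊤}

Merge at B6: IN[B6] = OUT[B5] = {a: 1, b: -1, c: ⊤, d: ⊤, e: ⊤, f: -2}
Applying B6's transfer function to that IN value gives OUT[B6] (row B6 above).

Answer: {a: 1, b: -1, c: ⊤, d: ⊤, e: ⊤, f: -2}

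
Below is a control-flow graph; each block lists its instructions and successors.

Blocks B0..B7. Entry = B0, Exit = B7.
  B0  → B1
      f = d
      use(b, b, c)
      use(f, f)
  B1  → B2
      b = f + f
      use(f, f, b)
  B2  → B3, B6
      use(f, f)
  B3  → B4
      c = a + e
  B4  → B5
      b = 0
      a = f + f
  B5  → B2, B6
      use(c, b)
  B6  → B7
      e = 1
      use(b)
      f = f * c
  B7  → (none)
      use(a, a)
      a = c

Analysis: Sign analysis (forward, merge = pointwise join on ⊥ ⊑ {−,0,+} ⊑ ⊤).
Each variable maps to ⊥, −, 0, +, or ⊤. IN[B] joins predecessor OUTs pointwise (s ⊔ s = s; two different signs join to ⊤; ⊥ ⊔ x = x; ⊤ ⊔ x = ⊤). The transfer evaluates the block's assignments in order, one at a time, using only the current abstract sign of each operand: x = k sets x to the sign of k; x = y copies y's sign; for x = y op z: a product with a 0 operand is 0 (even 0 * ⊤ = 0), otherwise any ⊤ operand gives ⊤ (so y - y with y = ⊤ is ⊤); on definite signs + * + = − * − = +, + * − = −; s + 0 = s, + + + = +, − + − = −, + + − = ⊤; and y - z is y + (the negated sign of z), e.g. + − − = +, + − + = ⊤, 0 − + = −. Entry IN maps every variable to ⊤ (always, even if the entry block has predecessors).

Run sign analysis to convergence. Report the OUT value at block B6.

Answer: {a: ⊤, b: ⊤, c: ⊤, d: ⊤, e: +, f: ⊤}

Trace:
Converged values:
  B0:  IN=(all ⊤)  OUT=(all ⊤)
  B1:  IN=(all ⊤)  OUT=(all ⊤)
  B2:  IN=(all ⊤)  OUT=(all ⊤)
  B3:  IN=(all ⊤)  OUT=(all ⊤)
  B4:  IN=(all ⊤)  OUT={b:0; rest ⊤}
  B5:  IN={b:0; rest ⊤}  OUT={b:0; rest ⊤}
  B6:  IN=(all ⊤)  OUT={e:+; rest ⊤}
  B7:  IN={e:+; rest ⊤}  OUT={e:+; rest ⊤}

Merge at B6: IN[B6] = OUT[B2] ⊔ OUT[B5] = {a: ⊤, b: ⊤, c: ⊤, d: ⊤, e: ⊤, f: ⊤}
Applying B6's transfer function to that IN value gives OUT[B6] (row B6 above).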